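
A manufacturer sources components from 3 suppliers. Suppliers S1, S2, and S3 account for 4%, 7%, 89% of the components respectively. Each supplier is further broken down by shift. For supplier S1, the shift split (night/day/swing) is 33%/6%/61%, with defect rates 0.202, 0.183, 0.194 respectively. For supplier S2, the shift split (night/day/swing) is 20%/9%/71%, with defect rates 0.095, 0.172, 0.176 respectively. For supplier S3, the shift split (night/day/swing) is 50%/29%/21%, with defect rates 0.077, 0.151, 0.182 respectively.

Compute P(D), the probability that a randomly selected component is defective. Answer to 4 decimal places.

P(D|S1) = 0.33·0.202 + 0.06·0.183 + 0.61·0.194 = 0.06666 + 0.01098 + 0.11834 = 0.19598
P(D|S2) = 0.2·0.095 + 0.09·0.172 + 0.71·0.176 = 0.019 + 0.01548 + 0.12496 = 0.15944
P(D|S3) = 0.5·0.077 + 0.29·0.151 + 0.21·0.182 = 0.0385 + 0.04379 + 0.03822 = 0.12051
Then overall,
P(D) = 0.04·0.19598 + 0.07·0.15944 + 0.89·0.12051
      = 0.0078392 + 0.0111608 + 0.1072539 = 0.1262539

P(D) ≈ 0.1263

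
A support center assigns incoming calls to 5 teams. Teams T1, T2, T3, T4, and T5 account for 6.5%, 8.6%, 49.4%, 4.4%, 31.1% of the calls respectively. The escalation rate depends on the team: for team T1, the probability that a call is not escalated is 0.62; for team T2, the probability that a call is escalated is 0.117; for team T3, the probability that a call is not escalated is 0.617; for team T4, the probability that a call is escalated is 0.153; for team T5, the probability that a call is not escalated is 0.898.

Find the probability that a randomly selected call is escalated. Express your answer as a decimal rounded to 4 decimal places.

P(E|T1) = 1 − 0.62 = 0.38.
P(E|T3) = 1 − 0.617 = 0.383.
P(E|T5) = 1 − 0.898 = 0.102.
P(E) = P(E|T1)·P(T1) + P(E|T2)·P(T2) + P(E|T3)·P(T3) + P(E|T4)·P(T4) + P(E|T5)·P(T5)
      = 0.38·0.065 + 0.117·0.086 + 0.383·0.494 + 0.153·0.044 + 0.102·0.311
      = 0.0247 + 0.010062 + 0.189202 + 0.006732 + 0.031722 = 0.262418

0.2624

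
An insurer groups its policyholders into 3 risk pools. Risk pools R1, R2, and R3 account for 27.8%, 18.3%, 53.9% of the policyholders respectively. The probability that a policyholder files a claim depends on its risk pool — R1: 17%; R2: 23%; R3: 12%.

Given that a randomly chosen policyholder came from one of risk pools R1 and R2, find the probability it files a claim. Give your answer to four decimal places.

0.1938

Let S = {R1, R2}.
P(S) = 0.278 + 0.183 = 0.461.
P(C ∩ S) = 0.17·0.278 + 0.23·0.183 = 0.04726 + 0.04209 = 0.08935.
P(C | S) = 0.08935 / 0.461 = 0.193818…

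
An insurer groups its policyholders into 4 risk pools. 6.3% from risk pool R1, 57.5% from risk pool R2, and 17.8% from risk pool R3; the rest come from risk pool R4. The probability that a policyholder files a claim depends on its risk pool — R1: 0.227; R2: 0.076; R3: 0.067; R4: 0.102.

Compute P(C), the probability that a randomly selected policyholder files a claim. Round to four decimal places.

P(R4) = 1 − (0.063 + 0.575 + 0.178) = 0.184.
Summing over the partition,
P(C) = P(C|R1)·P(R1) + P(C|R2)·P(R2) + P(C|R3)·P(R3) + P(C|R4)·P(R4)
      = 0.227·0.063 + 0.076·0.575 + 0.067·0.178 + 0.102·0.184
      = 0.014301 + 0.0437 + 0.011926 + 0.018768 = 0.088695

P(C) ≈ 0.0887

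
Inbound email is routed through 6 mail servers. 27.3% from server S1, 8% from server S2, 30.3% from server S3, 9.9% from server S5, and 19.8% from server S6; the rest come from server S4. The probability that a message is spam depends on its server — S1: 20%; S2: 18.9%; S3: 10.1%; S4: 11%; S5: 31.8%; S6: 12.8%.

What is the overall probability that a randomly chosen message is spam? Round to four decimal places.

P(S4) = 1 − (0.273 + 0.08 + 0.303 + 0.099 + 0.198) = 0.047.
Summing over the partition,
P(S) = P(S|S1)·P(S1) + P(S|S2)·P(S2) + P(S|S3)·P(S3) + P(S|S4)·P(S4) + P(S|S5)·P(S5) + P(S|S6)·P(S6)
      = 0.2·0.273 + 0.189·0.08 + 0.101·0.303 + 0.11·0.047 + 0.318·0.099 + 0.128·0.198
      = 0.0546 + 0.01512 + 0.030603 + 0.00517 + 0.031482 + 0.025344 = 0.162319

0.1623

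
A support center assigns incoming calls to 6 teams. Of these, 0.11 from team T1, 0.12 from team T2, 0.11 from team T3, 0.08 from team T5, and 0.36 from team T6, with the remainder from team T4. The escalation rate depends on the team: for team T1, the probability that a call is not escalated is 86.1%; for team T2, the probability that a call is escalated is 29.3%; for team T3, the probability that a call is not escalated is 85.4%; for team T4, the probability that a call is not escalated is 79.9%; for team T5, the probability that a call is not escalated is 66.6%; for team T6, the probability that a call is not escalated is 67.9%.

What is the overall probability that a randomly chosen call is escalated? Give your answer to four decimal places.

P(T4) = 1 − (0.11 + 0.12 + 0.11 + 0.08 + 0.36) = 0.22.
P(E|T1) = 1 − 0.861 = 0.139.
P(E|T3) = 1 − 0.854 = 0.146.
P(E|T4) = 1 − 0.799 = 0.201.
P(E|T5) = 1 − 0.666 = 0.334.
P(E|T6) = 1 − 0.679 = 0.321.
P(E) = P(E|T1)·P(T1) + P(E|T2)·P(T2) + P(E|T3)·P(T3) + P(E|T4)·P(T4) + P(E|T5)·P(T5) + P(E|T6)·P(T6)
      = 0.139·0.11 + 0.293·0.12 + 0.146·0.11 + 0.201·0.22 + 0.334·0.08 + 0.321·0.36
      = 0.01529 + 0.03516 + 0.01606 + 0.04422 + 0.02672 + 0.11556 = 0.25301

0.2530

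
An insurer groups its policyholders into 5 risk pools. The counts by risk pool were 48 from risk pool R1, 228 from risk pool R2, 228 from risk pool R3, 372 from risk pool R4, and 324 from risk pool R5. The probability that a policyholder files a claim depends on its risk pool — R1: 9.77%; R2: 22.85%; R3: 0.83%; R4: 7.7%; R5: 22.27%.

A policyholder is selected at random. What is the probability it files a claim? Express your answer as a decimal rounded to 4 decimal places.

P(C) ≈ 0.1329

Total: 48 + 228 + 228 + 372 + 324 = 1200.
P(R1) = 48/1200 = 0.04. P(R2) = 228/1200 = 0.19. P(R3) = 228/1200 = 0.19. P(R4) = 372/1200 = 0.31. P(R5) = 324/1200 = 0.27.
P(C) = P(C|R1)·P(R1) + P(C|R2)·P(R2) + P(C|R3)·P(R3) + P(C|R4)·P(R4) + P(C|R5)·P(R5)
      = 0.0977·0.04 + 0.2285·0.19 + 0.0083·0.19 + 0.077·0.31 + 0.2227·0.27
      = 0.003908 + 0.043415 + 0.001577 + 0.02387 + 0.060129 = 0.132899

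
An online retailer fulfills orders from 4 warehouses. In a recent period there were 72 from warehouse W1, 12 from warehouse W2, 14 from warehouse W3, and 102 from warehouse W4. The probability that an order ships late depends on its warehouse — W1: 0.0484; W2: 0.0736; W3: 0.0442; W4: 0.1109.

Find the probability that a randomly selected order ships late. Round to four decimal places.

P(L) ≈ 0.0815

Total: 72 + 12 + 14 + 102 = 200.
P(W1) = 72/200 = 0.36. P(W2) = 12/200 = 0.06. P(W3) = 14/200 = 0.07. P(W4) = 102/200 = 0.51.
P(L) = P(L|W1)·P(W1) + P(L|W2)·P(W2) + P(L|W3)·P(W3) + P(L|W4)·P(W4)
      = 0.0484·0.36 + 0.0736·0.06 + 0.0442·0.07 + 0.1109·0.51
      = 0.017424 + 0.004416 + 0.003094 + 0.056559 = 0.081493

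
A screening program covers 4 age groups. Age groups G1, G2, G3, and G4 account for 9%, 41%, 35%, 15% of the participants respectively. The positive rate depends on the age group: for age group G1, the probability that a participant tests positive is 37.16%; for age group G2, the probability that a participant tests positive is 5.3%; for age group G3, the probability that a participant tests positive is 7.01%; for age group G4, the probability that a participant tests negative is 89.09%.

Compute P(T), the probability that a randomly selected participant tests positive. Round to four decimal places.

P(T) ≈ 0.0961

P(T|G4) = 1 − 0.8909 = 0.1091.
By the law of total probability,
P(T) = P(T|G1)·P(G1) + P(T|G2)·P(G2) + P(T|G3)·P(G3) + P(T|G4)·P(G4)
      = 0.3716·0.09 + 0.053·0.41 + 0.0701·0.35 + 0.1091·0.15
      = 0.033444 + 0.02173 + 0.024535 + 0.016365 = 0.096074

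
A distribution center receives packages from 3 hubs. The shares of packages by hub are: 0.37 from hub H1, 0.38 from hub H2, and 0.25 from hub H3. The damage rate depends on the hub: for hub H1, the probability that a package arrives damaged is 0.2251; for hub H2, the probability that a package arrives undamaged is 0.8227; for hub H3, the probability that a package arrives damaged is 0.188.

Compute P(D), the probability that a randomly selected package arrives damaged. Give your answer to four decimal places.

P(D|H2) = 1 − 0.8227 = 0.1773.
Summing over the partition,
P(D) = P(D|H1)·P(H1) + P(D|H2)·P(H2) + P(D|H3)·P(H3)
      = 0.2251·0.37 + 0.1773·0.38 + 0.188·0.25
      = 0.083287 + 0.067374 + 0.047 = 0.197661

0.1977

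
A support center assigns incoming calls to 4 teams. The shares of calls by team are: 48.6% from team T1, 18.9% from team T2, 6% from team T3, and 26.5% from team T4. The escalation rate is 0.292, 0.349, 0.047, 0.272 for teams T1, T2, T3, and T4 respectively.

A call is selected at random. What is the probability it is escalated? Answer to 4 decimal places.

P(E) = P(E|T1)·P(T1) + P(E|T2)·P(T2) + P(E|T3)·P(T3) + P(E|T4)·P(T4)
      = 0.292·0.486 + 0.349·0.189 + 0.047·0.06 + 0.272·0.265
      = 0.141912 + 0.065961 + 0.00282 + 0.07208 = 0.282773

0.2828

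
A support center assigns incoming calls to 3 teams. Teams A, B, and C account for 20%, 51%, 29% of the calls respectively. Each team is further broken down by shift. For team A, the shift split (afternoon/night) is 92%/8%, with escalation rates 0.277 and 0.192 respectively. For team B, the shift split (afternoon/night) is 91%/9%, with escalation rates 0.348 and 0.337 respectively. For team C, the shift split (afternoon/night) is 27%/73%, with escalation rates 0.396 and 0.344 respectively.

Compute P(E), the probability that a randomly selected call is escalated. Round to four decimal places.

P(E|A) = 0.92·0.277 + 0.08·0.192 = 0.25484 + 0.01536 = 0.2702
P(E|B) = 0.91·0.348 + 0.09·0.337 = 0.31668 + 0.03033 = 0.34701
P(E|C) = 0.27·0.396 + 0.73·0.344 = 0.10692 + 0.25112 = 0.35804
By total probability over the outer partition,
P(E) = 0.2·0.2702 + 0.51·0.34701 + 0.29·0.35804
      = 0.05404 + 0.1769751 + 0.1038316 = 0.3348467

P(E) ≈ 0.3348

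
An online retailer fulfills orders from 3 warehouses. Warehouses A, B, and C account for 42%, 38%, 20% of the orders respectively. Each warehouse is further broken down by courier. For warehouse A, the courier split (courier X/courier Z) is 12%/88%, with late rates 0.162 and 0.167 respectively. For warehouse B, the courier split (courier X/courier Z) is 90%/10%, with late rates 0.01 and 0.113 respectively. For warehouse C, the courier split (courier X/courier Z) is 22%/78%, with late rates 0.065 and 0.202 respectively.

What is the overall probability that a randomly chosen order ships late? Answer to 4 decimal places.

P(L|A) = 0.12·0.162 + 0.88·0.167 = 0.01944 + 0.14696 = 0.1664
P(L|B) = 0.9·0.01 + 0.1·0.113 = 0.009 + 0.0113 = 0.0203
P(L|C) = 0.22·0.065 + 0.78·0.202 = 0.0143 + 0.15756 = 0.17186
By total probability over the outer partition,
P(L) = 0.42·0.1664 + 0.38·0.0203 + 0.2·0.17186
      = 0.069888 + 0.007714 + 0.034372 = 0.111974

0.1120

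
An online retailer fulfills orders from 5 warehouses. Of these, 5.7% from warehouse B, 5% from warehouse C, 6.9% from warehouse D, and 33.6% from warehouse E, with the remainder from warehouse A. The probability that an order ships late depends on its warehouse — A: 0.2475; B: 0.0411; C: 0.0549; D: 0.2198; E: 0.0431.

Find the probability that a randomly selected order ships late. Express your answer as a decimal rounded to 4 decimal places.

P(A) = 1 − (0.057 + 0.05 + 0.069 + 0.336) = 0.488.
Using total probability over the partition,
P(L) = P(L|A)·P(A) + P(L|B)·P(B) + P(L|C)·P(C) + P(L|D)·P(D) + P(L|E)·P(E)
      = 0.2475·0.488 + 0.0411·0.057 + 0.0549·0.05 + 0.2198·0.069 + 0.0431·0.336
      = 0.12078 + 0.0023427 + 0.002745 + 0.0151662 + 0.0144816 = 0.1555155

P(L) ≈ 0.1555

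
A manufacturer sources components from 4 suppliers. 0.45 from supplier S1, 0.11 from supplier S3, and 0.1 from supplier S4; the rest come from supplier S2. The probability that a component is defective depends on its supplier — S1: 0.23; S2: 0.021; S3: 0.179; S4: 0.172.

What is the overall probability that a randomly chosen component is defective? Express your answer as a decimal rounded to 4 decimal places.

P(S2) = 1 − (0.45 + 0.11 + 0.1) = 0.34.
Summing over the partition,
P(D) = P(D|S1)·P(S1) + P(D|S2)·P(S2) + P(D|S3)·P(S3) + P(D|S4)·P(S4)
      = 0.23·0.45 + 0.021·0.34 + 0.179·0.11 + 0.172·0.1
      = 0.1035 + 0.00714 + 0.01969 + 0.0172 = 0.14753

P(D) ≈ 0.1475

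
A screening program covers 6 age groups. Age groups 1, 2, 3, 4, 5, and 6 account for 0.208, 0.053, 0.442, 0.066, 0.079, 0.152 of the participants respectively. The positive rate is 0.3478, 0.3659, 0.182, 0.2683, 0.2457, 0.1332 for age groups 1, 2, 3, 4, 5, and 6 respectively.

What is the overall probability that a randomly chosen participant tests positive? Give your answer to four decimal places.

By the law of total probability,
P(T) = P(T|1)·P(1) + P(T|2)·P(2) + P(T|3)·P(3) + P(T|4)·P(4) + P(T|5)·P(5) + P(T|6)·P(6)
      = 0.3478·0.208 + 0.3659·0.053 + 0.182·0.442 + 0.2683·0.066 + 0.2457·0.079 + 0.1332·0.152
      = 0.0723424 + 0.0193927 + 0.080444 + 0.0177078 + 0.0194103 + 0.0202464 = 0.2295436

0.2295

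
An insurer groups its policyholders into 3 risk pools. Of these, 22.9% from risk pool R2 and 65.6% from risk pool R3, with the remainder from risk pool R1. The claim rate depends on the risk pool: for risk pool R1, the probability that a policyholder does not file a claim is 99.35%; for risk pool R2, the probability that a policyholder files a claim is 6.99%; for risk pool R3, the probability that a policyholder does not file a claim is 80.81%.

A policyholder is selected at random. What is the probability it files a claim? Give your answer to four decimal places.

P(R1) = 1 − (0.229 + 0.656) = 0.115.
P(C|R1) = 1 − 0.9935 = 0.0065.
P(C|R3) = 1 − 0.8081 = 0.1919.
P(C) = P(C|R1)·P(R1) + P(C|R2)·P(R2) + P(C|R3)·P(R3)
      = 0.0065·0.115 + 0.0699·0.229 + 0.1919·0.656
      = 0.0007475 + 0.0160071 + 0.1258864 = 0.142641

P(C) ≈ 0.1426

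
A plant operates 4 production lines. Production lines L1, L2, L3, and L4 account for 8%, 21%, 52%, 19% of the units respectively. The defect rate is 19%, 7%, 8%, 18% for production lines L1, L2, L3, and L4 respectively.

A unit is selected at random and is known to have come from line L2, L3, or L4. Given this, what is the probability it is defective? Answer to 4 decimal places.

0.0984

Let S = {L2, L3, L4}.
P(S) = 0.21 + 0.52 + 0.19 = 0.92.
P(D ∩ S) = 0.07·0.21 + 0.08·0.52 + 0.18·0.19 = 0.0147 + 0.0416 + 0.0342 = 0.0905.
P(D | S) = 0.0905 / 0.92 = 0.098370…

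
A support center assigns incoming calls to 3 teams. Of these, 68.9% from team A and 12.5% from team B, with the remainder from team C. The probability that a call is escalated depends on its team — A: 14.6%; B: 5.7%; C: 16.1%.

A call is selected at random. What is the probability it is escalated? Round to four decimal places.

0.1377

P(C) = 1 − (0.689 + 0.125) = 0.186.
By the law of total probability,
P(E) = P(E|A)·P(A) + P(E|B)·P(B) + P(E|C)·P(C)
      = 0.146·0.689 + 0.057·0.125 + 0.161·0.186
      = 0.100594 + 0.007125 + 0.029946 = 0.137665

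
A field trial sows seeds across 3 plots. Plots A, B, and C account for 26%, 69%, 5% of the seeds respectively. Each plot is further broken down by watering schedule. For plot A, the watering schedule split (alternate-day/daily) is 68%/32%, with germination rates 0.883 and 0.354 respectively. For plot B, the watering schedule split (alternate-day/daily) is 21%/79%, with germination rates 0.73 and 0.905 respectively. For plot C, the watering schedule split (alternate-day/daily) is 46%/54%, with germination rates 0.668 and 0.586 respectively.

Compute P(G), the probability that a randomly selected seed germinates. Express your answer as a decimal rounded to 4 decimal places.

P(G|A) = 0.68·0.883 + 0.32·0.354 = 0.60044 + 0.11328 = 0.71372
P(G|B) = 0.21·0.73 + 0.79·0.905 = 0.1533 + 0.71495 = 0.86825
P(G|C) = 0.46·0.668 + 0.54·0.586 = 0.30728 + 0.31644 = 0.62372
Then overall,
P(G) = 0.26·0.71372 + 0.69·0.86825 + 0.05·0.62372
      = 0.1855672 + 0.5990925 + 0.031186 = 0.8158457

0.8158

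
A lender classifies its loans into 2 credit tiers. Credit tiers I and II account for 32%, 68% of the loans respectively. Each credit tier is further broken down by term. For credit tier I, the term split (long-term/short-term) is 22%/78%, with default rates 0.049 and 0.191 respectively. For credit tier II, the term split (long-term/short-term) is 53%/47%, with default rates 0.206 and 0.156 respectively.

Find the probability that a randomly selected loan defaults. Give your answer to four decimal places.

P(D|I) = 0.22·0.049 + 0.78·0.191 = 0.01078 + 0.14898 = 0.15976
P(D|II) = 0.53·0.206 + 0.47·0.156 = 0.10918 + 0.07332 = 0.1825
By total probability over the outer partition,
P(D) = 0.32·0.15976 + 0.68·0.1825
      = 0.0511232 + 0.1241 = 0.1752232

0.1752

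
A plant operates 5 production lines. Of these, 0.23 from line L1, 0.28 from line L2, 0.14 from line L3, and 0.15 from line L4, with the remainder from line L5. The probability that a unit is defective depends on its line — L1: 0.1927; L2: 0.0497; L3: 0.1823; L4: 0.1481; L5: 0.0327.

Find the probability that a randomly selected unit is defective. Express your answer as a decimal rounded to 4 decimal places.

P(D) ≈ 0.1125

P(L5) = 1 − (0.23 + 0.28 + 0.14 + 0.15) = 0.2.
P(D) = P(D|L1)·P(L1) + P(D|L2)·P(L2) + P(D|L3)·P(L3) + P(D|L4)·P(L4) + P(D|L5)·P(L5)
      = 0.1927·0.23 + 0.0497·0.28 + 0.1823·0.14 + 0.1481·0.15 + 0.0327·0.2
      = 0.044321 + 0.013916 + 0.025522 + 0.022215 + 0.00654 = 0.112514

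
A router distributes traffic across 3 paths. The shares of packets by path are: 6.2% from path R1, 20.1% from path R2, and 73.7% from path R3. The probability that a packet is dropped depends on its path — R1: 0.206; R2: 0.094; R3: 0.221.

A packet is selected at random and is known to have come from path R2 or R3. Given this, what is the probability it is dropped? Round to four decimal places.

Let S = {R2, R3}.
P(S) = 0.201 + 0.737 = 0.938.
P(L ∩ S) = 0.094·0.201 + 0.221·0.737 = 0.018894 + 0.162877 = 0.181771.
P(L | S) = 0.181771 / 0.938 = 0.193786…

P(L|S) ≈ 0.1938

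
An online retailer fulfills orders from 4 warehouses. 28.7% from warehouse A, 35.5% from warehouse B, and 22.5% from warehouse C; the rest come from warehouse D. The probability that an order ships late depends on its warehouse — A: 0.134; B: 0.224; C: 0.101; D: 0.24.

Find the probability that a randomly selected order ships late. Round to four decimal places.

P(D) = 1 − (0.287 + 0.355 + 0.225) = 0.133.
P(L) = P(L|A)·P(A) + P(L|B)·P(B) + P(L|C)·P(C) + P(L|D)·P(D)
      = 0.134·0.287 + 0.224·0.355 + 0.101·0.225 + 0.24·0.133
      = 0.038458 + 0.07952 + 0.022725 + 0.03192 = 0.172623

0.1726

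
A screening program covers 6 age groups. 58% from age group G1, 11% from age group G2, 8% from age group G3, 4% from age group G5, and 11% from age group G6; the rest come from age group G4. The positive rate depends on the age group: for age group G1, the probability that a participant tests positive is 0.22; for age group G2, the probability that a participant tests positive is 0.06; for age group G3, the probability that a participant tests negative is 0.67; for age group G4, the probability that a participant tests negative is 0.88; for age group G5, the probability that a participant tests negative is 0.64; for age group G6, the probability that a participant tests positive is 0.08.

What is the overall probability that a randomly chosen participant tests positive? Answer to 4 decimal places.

P(G4) = 1 − (0.58 + 0.11 + 0.08 + 0.04 + 0.11) = 0.08.
P(T|G3) = 1 − 0.67 = 0.33.
P(T|G4) = 1 − 0.88 = 0.12.
P(T|G5) = 1 − 0.64 = 0.36.
P(T) = P(T|G1)·P(G1) + P(T|G2)·P(G2) + P(T|G3)·P(G3) + P(T|G4)·P(G4) + P(T|G5)·P(G5) + P(T|G6)·P(G6)
      = 0.22·0.58 + 0.06·0.11 + 0.33·0.08 + 0.12·0.08 + 0.36·0.04 + 0.08·0.11
      = 0.1276 + 0.0066 + 0.0264 + 0.0096 + 0.0144 + 0.0088 = 0.1934

0.1934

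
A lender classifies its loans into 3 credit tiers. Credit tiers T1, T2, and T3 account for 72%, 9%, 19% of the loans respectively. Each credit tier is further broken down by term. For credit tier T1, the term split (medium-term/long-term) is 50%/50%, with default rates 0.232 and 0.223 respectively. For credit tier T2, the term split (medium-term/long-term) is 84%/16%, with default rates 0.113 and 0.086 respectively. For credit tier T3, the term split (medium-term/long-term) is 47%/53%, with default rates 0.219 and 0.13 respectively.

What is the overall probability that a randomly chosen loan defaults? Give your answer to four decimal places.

P(D|T1) = 0.5·0.232 + 0.5·0.223 = 0.116 + 0.1115 = 0.2275
P(D|T2) = 0.84·0.113 + 0.16·0.086 = 0.09492 + 0.01376 = 0.10868
P(D|T3) = 0.47·0.219 + 0.53·0.13 = 0.10293 + 0.0689 = 0.17183
Then overall,
P(D) = 0.72·0.2275 + 0.09·0.10868 + 0.19·0.17183
      = 0.1638 + 0.0097812 + 0.0326477 = 0.2062289

0.2062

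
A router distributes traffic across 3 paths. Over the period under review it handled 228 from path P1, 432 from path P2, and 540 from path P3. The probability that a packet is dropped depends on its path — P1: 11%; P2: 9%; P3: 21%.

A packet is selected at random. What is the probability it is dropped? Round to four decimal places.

Total: 228 + 432 + 540 = 1200.
P(P1) = 228/1200 = 0.19. P(P2) = 432/1200 = 0.36. P(P3) = 540/1200 = 0.45.
P(L) = P(L|P1)·P(P1) + P(L|P2)·P(P2) + P(L|P3)·P(P3)
      = 0.11·0.19 + 0.09·0.36 + 0.21·0.45
      = 0.0209 + 0.0324 + 0.0945 = 0.1478

P(L) ≈ 0.1478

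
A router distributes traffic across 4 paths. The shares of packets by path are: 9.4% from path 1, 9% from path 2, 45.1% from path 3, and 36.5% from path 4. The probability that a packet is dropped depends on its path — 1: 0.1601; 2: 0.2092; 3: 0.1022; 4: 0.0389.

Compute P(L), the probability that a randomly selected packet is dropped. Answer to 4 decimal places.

P(L) ≈ 0.0942

Using total probability over the partition,
P(L) = P(L|1)·P(1) + P(L|2)·P(2) + P(L|3)·P(3) + P(L|4)·P(4)
      = 0.1601·0.094 + 0.2092·0.09 + 0.1022·0.451 + 0.0389·0.365
      = 0.0150494 + 0.018828 + 0.0460922 + 0.0141985 = 0.0941681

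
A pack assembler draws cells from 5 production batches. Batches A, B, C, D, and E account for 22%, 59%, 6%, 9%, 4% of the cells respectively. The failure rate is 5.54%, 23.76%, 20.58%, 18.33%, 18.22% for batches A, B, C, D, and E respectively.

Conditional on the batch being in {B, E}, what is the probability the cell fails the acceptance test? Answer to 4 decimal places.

Let S = {B, E}.
P(S) = 0.59 + 0.04 = 0.63.
P(F ∩ S) = 0.2376·0.59 + 0.1822·0.04 = 0.140184 + 0.007288 = 0.147472.
P(F | S) = 0.147472 / 0.63 = 0.234083…

0.2341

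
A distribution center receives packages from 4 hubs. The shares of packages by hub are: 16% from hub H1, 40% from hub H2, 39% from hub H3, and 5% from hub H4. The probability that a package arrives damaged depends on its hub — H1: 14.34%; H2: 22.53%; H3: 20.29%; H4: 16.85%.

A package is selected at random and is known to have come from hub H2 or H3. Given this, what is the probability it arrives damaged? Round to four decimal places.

0.2142

Let S = {H2, H3}.
P(S) = 0.4 + 0.39 = 0.79.
P(D ∩ S) = 0.2253·0.4 + 0.2029·0.39 = 0.09012 + 0.079131 = 0.169251.
P(D | S) = 0.169251 / 0.79 = 0.214242…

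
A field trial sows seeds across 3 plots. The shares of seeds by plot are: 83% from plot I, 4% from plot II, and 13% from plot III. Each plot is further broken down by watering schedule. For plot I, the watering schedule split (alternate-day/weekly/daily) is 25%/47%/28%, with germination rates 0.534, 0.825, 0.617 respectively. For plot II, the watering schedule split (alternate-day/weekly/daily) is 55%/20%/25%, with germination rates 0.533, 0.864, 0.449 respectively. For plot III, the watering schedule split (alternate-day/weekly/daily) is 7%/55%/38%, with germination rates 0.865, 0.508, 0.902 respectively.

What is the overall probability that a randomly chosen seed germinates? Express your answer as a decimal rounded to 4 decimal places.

P(G|I) = 0.25·0.534 + 0.47·0.825 + 0.28·0.617 = 0.1335 + 0.38775 + 0.17276 = 0.69401
P(G|II) = 0.55·0.533 + 0.2·0.864 + 0.25·0.449 = 0.29315 + 0.1728 + 0.11225 = 0.5782
P(G|III) = 0.07·0.865 + 0.55·0.508 + 0.38·0.902 = 0.06055 + 0.2794 + 0.34276 = 0.68271
Then overall,
P(G) = 0.83·0.69401 + 0.04·0.5782 + 0.13·0.68271
      = 0.5760283 + 0.023128 + 0.0887523 = 0.6879086

0.6879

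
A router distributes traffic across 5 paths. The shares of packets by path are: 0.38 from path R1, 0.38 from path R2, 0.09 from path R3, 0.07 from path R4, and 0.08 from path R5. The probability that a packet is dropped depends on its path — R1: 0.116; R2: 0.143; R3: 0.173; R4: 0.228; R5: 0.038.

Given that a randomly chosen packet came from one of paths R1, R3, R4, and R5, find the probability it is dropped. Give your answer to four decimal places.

Let S = {R1, R3, R4, R5}.
P(S) = 0.38 + 0.09 + 0.07 + 0.08 = 0.62.
P(L ∩ S) = 0.116·0.38 + 0.173·0.09 + 0.228·0.07 + 0.038·0.08 = 0.04408 + 0.01557 + 0.01596 + 0.00304 = 0.07865.
P(L | S) = 0.07865 / 0.62 = 0.126855…

P(L|S) ≈ 0.1269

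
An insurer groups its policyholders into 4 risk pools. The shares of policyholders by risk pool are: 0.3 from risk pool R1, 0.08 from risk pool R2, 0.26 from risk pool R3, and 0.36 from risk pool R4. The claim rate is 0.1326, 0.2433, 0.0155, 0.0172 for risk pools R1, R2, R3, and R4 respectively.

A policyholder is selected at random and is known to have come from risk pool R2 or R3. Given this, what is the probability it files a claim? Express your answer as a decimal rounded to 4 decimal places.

Let S = {R2, R3}.
P(S) = 0.08 + 0.26 = 0.34.
P(C ∩ S) = 0.2433·0.08 + 0.0155·0.26 = 0.019464 + 0.00403 = 0.023494.
P(C | S) = 0.023494 / 0.34 = 0.069100…

P(C|S) ≈ 0.0691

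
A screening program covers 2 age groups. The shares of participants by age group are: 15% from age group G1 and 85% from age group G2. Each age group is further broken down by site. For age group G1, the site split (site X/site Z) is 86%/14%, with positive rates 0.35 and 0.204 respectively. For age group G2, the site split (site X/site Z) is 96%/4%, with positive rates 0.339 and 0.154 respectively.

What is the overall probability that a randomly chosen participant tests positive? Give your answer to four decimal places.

0.3313

P(T|G1) = 0.86·0.35 + 0.14·0.204 = 0.301 + 0.02856 = 0.32956
P(T|G2) = 0.96·0.339 + 0.04·0.154 = 0.32544 + 0.00616 = 0.3316
By total probability over the outer partition,
P(T) = 0.15·0.32956 + 0.85·0.3316
      = 0.049434 + 0.28186 = 0.331294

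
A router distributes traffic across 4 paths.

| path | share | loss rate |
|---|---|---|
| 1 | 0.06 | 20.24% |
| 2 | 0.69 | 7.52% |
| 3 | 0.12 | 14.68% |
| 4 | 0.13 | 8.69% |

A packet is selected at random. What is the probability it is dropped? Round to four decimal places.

P(L) = P(L|1)·P(1) + P(L|2)·P(2) + P(L|3)·P(3) + P(L|4)·P(4)
      = 0.2024·0.06 + 0.0752·0.69 + 0.1468·0.12 + 0.0869·0.13
      = 0.012144 + 0.051888 + 0.017616 + 0.011297 = 0.092945

P(L) ≈ 0.0929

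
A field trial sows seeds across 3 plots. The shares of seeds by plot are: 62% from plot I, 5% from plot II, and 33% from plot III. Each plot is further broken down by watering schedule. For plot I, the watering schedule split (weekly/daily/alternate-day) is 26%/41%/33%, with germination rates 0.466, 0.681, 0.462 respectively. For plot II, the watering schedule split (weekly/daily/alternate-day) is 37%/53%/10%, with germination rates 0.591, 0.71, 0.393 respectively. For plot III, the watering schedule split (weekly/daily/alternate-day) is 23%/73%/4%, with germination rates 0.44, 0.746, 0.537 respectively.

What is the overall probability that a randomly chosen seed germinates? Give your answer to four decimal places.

P(G|I) = 0.26·0.466 + 0.41·0.681 + 0.33·0.462 = 0.12116 + 0.27921 + 0.15246 = 0.55283
P(G|II) = 0.37·0.591 + 0.53·0.71 + 0.1·0.393 = 0.21867 + 0.3763 + 0.0393 = 0.63427
P(G|III) = 0.23·0.44 + 0.73·0.746 + 0.04·0.537 = 0.1012 + 0.54458 + 0.02148 = 0.66726
By total probability over the outer partition,
P(G) = 0.62·0.55283 + 0.05·0.63427 + 0.33·0.66726
      = 0.3427546 + 0.0317135 + 0.2201958 = 0.5946639

P(G) ≈ 0.5947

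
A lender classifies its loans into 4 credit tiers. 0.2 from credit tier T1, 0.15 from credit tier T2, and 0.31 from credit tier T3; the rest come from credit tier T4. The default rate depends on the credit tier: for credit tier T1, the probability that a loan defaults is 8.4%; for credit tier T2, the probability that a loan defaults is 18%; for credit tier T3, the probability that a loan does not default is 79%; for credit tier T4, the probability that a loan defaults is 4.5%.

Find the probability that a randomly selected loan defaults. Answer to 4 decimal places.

0.1242

P(T4) = 1 − (0.2 + 0.15 + 0.31) = 0.34.
P(D|T3) = 1 − 0.79 = 0.21.
Summing over the partition,
P(D) = P(D|T1)·P(T1) + P(D|T2)·P(T2) + P(D|T3)·P(T3) + P(D|T4)·P(T4)
      = 0.084·0.2 + 0.18·0.15 + 0.21·0.31 + 0.045·0.34
      = 0.0168 + 0.027 + 0.0651 + 0.0153 = 0.1242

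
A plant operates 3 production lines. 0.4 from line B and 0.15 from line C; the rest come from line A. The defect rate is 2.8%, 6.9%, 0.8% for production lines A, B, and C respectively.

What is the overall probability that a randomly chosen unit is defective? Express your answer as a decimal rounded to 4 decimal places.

0.0414

P(A) = 1 − (0.4 + 0.15) = 0.45.
Summing over the partition,
P(D) = P(D|A)·P(A) + P(D|B)·P(B) + P(D|C)·P(C)
      = 0.028·0.45 + 0.069·0.4 + 0.008·0.15
      = 0.0126 + 0.0276 + 0.0012 = 0.0414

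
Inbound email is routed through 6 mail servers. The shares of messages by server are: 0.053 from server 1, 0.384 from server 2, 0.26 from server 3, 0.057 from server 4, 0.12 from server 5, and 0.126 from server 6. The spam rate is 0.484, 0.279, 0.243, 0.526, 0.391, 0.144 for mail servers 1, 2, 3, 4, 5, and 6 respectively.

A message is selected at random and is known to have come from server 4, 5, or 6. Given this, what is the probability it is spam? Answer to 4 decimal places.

Let J = {4, 5, 6}.
P(J) = 0.057 + 0.12 + 0.126 = 0.303.
P(S ∩ J) = 0.526·0.057 + 0.391·0.12 + 0.144·0.126 = 0.029982 + 0.04692 + 0.018144 = 0.095046.
P(S | J) = 0.095046 / 0.303 = 0.313683…

P(S|J) ≈ 0.3137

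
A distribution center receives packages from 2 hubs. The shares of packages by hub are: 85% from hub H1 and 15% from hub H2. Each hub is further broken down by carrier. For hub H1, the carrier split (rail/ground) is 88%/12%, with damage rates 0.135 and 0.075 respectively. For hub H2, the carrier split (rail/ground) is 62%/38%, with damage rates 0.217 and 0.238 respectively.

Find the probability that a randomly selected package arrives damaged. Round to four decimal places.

P(D|H1) = 0.88·0.135 + 0.12·0.075 = 0.1188 + 0.009 = 0.1278
P(D|H2) = 0.62·0.217 + 0.38·0.238 = 0.13454 + 0.09044 = 0.22498
Then overall,
P(D) = 0.85·0.1278 + 0.15·0.22498
      = 0.10863 + 0.033747 = 0.142377

P(D) ≈ 0.1424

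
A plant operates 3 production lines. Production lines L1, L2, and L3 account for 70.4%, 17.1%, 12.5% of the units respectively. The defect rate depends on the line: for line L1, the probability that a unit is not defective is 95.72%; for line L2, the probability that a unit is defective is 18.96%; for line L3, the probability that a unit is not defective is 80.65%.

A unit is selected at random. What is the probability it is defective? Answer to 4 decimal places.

0.0867

P(D|L1) = 1 − 0.9572 = 0.0428.
P(D|L3) = 1 − 0.8065 = 0.1935.
P(D) = P(D|L1)·P(L1) + P(D|L2)·P(L2) + P(D|L3)·P(L3)
      = 0.0428·0.704 + 0.1896·0.171 + 0.1935·0.125
      = 0.0301312 + 0.0324216 + 0.0241875 = 0.0867403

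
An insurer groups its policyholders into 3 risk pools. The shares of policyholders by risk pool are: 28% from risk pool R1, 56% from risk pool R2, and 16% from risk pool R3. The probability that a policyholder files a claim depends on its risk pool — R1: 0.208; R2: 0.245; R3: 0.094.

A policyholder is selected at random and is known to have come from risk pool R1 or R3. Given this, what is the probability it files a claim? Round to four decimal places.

0.1665

Let S = {R1, R3}.
P(S) = 0.28 + 0.16 = 0.44.
P(C ∩ S) = 0.208·0.28 + 0.094·0.16 = 0.05824 + 0.01504 = 0.07328.
P(C | S) = 0.07328 / 0.44 = 0.166545…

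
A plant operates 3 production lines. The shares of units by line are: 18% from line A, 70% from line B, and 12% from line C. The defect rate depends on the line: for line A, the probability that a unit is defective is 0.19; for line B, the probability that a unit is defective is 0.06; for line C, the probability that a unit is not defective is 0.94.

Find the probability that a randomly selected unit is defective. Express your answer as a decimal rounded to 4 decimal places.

0.0834

P(D|C) = 1 − 0.94 = 0.06.
By the law of total probability,
P(D) = P(D|A)·P(A) + P(D|B)·P(B) + P(D|C)·P(C)
      = 0.19·0.18 + 0.06·0.7 + 0.06·0.12
      = 0.0342 + 0.042 + 0.0072 = 0.0834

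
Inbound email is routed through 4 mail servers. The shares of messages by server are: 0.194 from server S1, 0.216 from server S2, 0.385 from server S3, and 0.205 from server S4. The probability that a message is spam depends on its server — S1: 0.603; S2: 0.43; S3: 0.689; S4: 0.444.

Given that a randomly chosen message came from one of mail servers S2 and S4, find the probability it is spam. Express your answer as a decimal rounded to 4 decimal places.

Let J = {S2, S4}.
P(J) = 0.216 + 0.205 = 0.421.
P(S ∩ J) = 0.43·0.216 + 0.444·0.205 = 0.09288 + 0.09102 = 0.1839.
P(S | J) = 0.1839 / 0.421 = 0.436817…

0.4368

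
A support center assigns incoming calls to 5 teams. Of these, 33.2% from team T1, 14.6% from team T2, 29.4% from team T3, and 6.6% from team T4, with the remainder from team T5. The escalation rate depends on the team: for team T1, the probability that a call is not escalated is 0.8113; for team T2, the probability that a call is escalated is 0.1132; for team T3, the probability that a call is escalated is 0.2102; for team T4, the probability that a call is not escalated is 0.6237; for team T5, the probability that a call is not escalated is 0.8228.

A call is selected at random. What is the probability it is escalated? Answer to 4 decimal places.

P(E) ≈ 0.1945

P(T5) = 1 − (0.332 + 0.146 + 0.294 + 0.066) = 0.162.
P(E|T1) = 1 − 0.8113 = 0.1887.
P(E|T4) = 1 − 0.6237 = 0.3763.
P(E|T5) = 1 − 0.8228 = 0.1772.
P(E) = P(E|T1)·P(T1) + P(E|T2)·P(T2) + P(E|T3)·P(T3) + P(E|T4)·P(T4) + P(E|T5)·P(T5)
      = 0.1887·0.332 + 0.1132·0.146 + 0.2102·0.294 + 0.3763·0.066 + 0.1772·0.162
      = 0.0626484 + 0.0165272 + 0.0617988 + 0.0248358 + 0.0287064 = 0.1945166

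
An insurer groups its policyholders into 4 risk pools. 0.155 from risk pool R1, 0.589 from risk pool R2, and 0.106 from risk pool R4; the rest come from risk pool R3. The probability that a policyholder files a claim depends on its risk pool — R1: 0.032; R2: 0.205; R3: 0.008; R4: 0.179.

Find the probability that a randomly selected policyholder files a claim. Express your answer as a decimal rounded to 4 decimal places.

P(R3) = 1 − (0.155 + 0.589 + 0.106) = 0.15.
P(C) = P(C|R1)·P(R1) + P(C|R2)·P(R2) + P(C|R3)·P(R3) + P(C|R4)·P(R4)
      = 0.032·0.155 + 0.205·0.589 + 0.008·0.15 + 0.179·0.106
      = 0.00496 + 0.120745 + 0.0012 + 0.018974 = 0.145879

0.1459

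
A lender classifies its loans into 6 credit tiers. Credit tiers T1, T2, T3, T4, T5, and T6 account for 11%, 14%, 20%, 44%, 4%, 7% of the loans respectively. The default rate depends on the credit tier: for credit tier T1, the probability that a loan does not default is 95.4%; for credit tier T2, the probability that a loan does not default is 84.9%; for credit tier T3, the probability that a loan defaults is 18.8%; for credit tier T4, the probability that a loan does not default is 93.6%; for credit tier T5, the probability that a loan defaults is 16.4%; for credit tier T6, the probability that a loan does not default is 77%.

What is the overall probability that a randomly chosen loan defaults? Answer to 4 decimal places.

P(D) ≈ 0.1146

P(D|T1) = 1 − 0.954 = 0.046.
P(D|T2) = 1 − 0.849 = 0.151.
P(D|T4) = 1 − 0.936 = 0.064.
P(D|T6) = 1 − 0.77 = 0.23.
By the law of total probability,
P(D) = P(D|T1)·P(T1) + P(D|T2)·P(T2) + P(D|T3)·P(T3) + P(D|T4)·P(T4) + P(D|T5)·P(T5) + P(D|T6)·P(T6)
      = 0.046·0.11 + 0.151·0.14 + 0.188·0.2 + 0.064·0.44 + 0.164·0.04 + 0.23·0.07
      = 0.00506 + 0.02114 + 0.0376 + 0.02816 + 0.00656 + 0.0161 = 0.11462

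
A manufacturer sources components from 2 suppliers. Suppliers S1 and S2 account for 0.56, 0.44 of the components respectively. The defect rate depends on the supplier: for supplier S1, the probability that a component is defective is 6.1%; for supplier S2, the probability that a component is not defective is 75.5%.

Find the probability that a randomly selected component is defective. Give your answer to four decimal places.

P(D|S2) = 1 − 0.755 = 0.245.
By the law of total probability,
P(D) = P(D|S1)·P(S1) + P(D|S2)·P(S2)
      = 0.061·0.56 + 0.245·0.44
      = 0.03416 + 0.1078 = 0.14196

0.1420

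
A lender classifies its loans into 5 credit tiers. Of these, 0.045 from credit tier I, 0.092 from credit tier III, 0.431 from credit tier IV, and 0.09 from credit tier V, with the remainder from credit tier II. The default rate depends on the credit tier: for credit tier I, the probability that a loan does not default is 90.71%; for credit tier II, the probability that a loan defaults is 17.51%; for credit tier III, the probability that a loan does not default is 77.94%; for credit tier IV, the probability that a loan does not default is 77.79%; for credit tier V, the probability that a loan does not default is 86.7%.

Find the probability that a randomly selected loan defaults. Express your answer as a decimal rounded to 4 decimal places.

P(II) = 1 − (0.045 + 0.092 + 0.431 + 0.09) = 0.342.
P(D|I) = 1 − 0.9071 = 0.0929.
P(D|III) = 1 − 0.7794 = 0.2206.
P(D|IV) = 1 − 0.7779 = 0.2221.
P(D|V) = 1 − 0.867 = 0.133.
By the law of total probability,
P(D) = P(D|I)·P(I) + P(D|II)·P(II) + P(D|III)·P(III) + P(D|IV)·P(IV) + P(D|V)·P(V)
      = 0.0929·0.045 + 0.1751·0.342 + 0.2206·0.092 + 0.2221·0.431 + 0.133·0.09
      = 0.0041805 + 0.0598842 + 0.0202952 + 0.0957251 + 0.01197 = 0.192055

0.1921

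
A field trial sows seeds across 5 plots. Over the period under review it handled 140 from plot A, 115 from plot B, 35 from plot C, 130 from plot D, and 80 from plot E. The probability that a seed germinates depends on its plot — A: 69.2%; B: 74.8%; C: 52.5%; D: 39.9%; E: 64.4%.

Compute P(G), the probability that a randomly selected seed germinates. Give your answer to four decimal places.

0.6093

Total: 140 + 115 + 35 + 130 + 80 = 500.
P(A) = 140/500 = 0.28. P(B) = 115/500 = 0.23. P(C) = 35/500 = 0.07. P(D) = 130/500 = 0.26. P(E) = 80/500 = 0.16.
Summing over the partition,
P(G) = P(G|A)·P(A) + P(G|B)·P(B) + P(G|C)·P(C) + P(G|D)·P(D) + P(G|E)·P(E)
      = 0.692·0.28 + 0.748·0.23 + 0.525·0.07 + 0.399·0.26 + 0.644·0.16
      = 0.19376 + 0.17204 + 0.03675 + 0.10374 + 0.10304 = 0.60933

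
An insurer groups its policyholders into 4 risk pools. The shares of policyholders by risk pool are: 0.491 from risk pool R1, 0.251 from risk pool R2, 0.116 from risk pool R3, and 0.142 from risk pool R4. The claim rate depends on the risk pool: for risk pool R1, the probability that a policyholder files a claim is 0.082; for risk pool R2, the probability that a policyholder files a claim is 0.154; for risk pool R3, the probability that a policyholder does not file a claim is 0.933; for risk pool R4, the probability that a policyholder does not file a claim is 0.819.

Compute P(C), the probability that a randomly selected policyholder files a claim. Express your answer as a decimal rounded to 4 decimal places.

P(C|R3) = 1 − 0.933 = 0.067.
P(C|R4) = 1 − 0.819 = 0.181.
P(C) = P(C|R1)·P(R1) + P(C|R2)·P(R2) + P(C|R3)·P(R3) + P(C|R4)·P(R4)
      = 0.082·0.491 + 0.154·0.251 + 0.067·0.116 + 0.181·0.142
      = 0.040262 + 0.038654 + 0.007772 + 0.025702 = 0.11239

P(C) ≈ 0.1124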